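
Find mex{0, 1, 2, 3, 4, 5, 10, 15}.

6

The values 0, 1, 2, 3, 4, 5 are all present; 6 is the first non-negative integer missing from the set.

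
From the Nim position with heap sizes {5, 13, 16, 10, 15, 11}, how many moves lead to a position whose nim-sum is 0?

1

Write each in binary and XOR column by column:
  00101  (5)
  01101  (13)
  10000  (16)
  01010  (10)
  01111  (15)
  01011  (11)
  -----
  10110  (22)
The overall nim-sum is X = 22. A heap of size p has a winning move iff p XOR X < p (reduce it to p XOR X).
  5: 5 XOR 22 = 19 ≥ 5 — no move.
  13: 13 XOR 22 = 27 ≥ 13 — no move.
  16: 16 XOR 22 = 6 < 16 — winning move (to 6).
  10: 10 XOR 22 = 28 ≥ 10 — no move.
  15: 15 XOR 22 = 25 ≥ 15 — no move.
  11: 11 XOR 22 = 29 ≥ 11 — no move.
That gives 1 winning move.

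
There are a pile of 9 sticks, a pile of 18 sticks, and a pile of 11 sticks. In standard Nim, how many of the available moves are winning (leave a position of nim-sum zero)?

1

Nim-sum: 9 ⊕ 18 ⊕ 11 = 16.
The overall nim-sum is X = 16. A pile of size p has a winning move iff p XOR X < p (reduce it to p XOR X).
  9: 9 XOR 16 = 25 ≥ 9 — no move.
  18: 18 XOR 16 = 2 < 18 — winning move (to 2).
  11: 11 XOR 16 = 27 ≥ 11 — no move.
That gives 1 winning move.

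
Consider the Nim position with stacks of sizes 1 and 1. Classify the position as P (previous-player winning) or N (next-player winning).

P-position

Bitwise XOR of the heap sizes:
  1  (1)
  1  (1)
  -
  0  (0)
The nim-sum is 0, so this is a P-position: the player to move is in a losing position under optimal play.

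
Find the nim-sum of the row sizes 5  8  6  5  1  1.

14

Compute the nim-sum pairwise:
5 ^ 8 = 13
13 ^ 6 = 11
11 ^ 5 = 14
14 ^ 1 = 15
15 ^ 1 = 14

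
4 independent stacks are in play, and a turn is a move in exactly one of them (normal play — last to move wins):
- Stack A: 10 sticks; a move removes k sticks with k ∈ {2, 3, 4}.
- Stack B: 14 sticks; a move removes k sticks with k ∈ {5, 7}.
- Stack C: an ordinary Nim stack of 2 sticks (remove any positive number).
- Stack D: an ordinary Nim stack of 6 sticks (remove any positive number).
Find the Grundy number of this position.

6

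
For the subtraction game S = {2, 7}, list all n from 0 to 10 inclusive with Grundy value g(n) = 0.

0, 1, 4, 5, 9, 10

Grundy values for subtraction set {2, 7}:
k:     0  1  2  3  4  5  6  7  8  9 10
g(k):  0  0  1  1  0  0  1  1  2  0  0
The P-positions (g = 0) in 0..10 are 0, 1, 4, 5, 9, 10.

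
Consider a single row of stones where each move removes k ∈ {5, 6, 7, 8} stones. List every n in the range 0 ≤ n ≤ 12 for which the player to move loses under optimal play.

0, 1, 2, 3, 4

Build the Grundy sequence with g(k) = mex{g(k−s) : s ∈ {5, 6, 7, 8}, s ≤ k}:
k:     0  1  2  3  4  5  6  7  8  9 10 11 12
g(k):  0  0  0  0  0  1  1  1  1  1  2  2  2
The P-positions (g = 0) in 0..12 are 0, 1, 2, 3, 4.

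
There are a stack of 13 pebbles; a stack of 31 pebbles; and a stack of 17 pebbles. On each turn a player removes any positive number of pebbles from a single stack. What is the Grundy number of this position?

3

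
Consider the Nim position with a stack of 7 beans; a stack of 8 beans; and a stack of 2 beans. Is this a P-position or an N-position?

N-position

In binary:
  0111  (7)
  1000  (8)
  0010  (2)
  ----
  1101  (13)
The nim-sum is 13 ≠ 0, so this is an N-position: the player to move can win.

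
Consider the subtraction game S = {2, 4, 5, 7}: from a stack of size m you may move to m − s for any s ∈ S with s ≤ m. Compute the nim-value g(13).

2

Build the Grundy sequence with g(k) = mex{g(k−s) : s ∈ {2, 4, 5, 7}, s ≤ k}:
g(0) = mex{} = 0
g(1) = mex{} = 0
g(2) = mex{0} = 1
g(3) = mex{0} = 1
g(4) = mex{0,1} = 2
g(5) = mex{0,1} = 2
g(6) = mex{0,1,2} = 3
g(7) = mex{0,1,2} = 3
g(8) = mex{0,1,2,3} = 4
g(9) = mex{1,2,3} = 0
g(10) = mex{1,2,3,4} = 0
g(11) = mex{0,2,3} = 1
g(12) = mex{0,2,3,4} = 1
g(13) = mex{0,1,3,4} = 2
So g(13) = 2.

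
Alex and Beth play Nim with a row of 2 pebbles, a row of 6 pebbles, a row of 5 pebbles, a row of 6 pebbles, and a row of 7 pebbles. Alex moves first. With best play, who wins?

In binary:
  010  (2)
  110  (6)
  101  (5)
  110  (6)
  111  (7)
  ---
  000  (0)
The nim-sum is 0, so this is a P-position: the player to move is in a losing position under optimal play; Alex is about to move from it and so loses — Beth wins.

Beth wins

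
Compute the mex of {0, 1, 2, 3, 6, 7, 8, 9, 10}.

4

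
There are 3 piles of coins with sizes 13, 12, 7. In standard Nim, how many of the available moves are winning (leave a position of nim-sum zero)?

3

In binary:
  1101  (13)
  1100  (12)
  0111  (7)
  ----
  0110  (6)
The overall nim-sum is X = 6. A pile of size p has a winning move iff p XOR X < p (reduce it to p XOR X).
  13: 13 XOR 6 = 11 < 13 — winning move (to 11).
  12: 12 XOR 6 = 10 < 12 — winning move (to 10).
  7: 7 XOR 6 = 1 < 7 — winning move (to 1).
That gives 3 winning moves.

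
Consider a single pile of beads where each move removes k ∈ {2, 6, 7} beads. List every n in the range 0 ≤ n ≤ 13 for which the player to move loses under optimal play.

0, 1, 4, 5, 9, 13

Build the Grundy sequence with g(k) = mex{g(k−s) : s ∈ {2, 6, 7}, s ≤ k}:
k:     0  1  2  3  4  5  6  7  8  9 10 11 12 13
g(k):  0  0  1  1  0  0  1  1  2  0  3  1  2  0
The P-positions (g = 0) in 0..13 are 0, 1, 4, 5, 9, 13.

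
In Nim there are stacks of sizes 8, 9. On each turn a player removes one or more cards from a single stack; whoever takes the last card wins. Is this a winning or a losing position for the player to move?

Winning position

Nim-sum: 8 ⊕ 9 = 1.
The nim-sum is 1 ≠ 0, so this is an N-position: the player to move can win.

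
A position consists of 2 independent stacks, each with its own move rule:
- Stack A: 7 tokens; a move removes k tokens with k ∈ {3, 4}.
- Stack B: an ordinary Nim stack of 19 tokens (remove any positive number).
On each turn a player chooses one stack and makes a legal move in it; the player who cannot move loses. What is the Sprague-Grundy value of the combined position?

19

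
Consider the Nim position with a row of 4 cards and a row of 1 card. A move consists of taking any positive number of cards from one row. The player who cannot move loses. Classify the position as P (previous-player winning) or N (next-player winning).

Write each in binary and XOR column by column:
  100  (4)
  001  (1)
  ---
  101  (5)
The nim-sum is 5 ≠ 0, so this is an N-position: the player to move can win.

N-position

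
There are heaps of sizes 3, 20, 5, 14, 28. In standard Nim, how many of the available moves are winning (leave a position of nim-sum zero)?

0

Compute the nim-sum pairwise:
3 ⊕ 20 = 23
23 ⊕ 5 = 18
18 ⊕ 14 = 28
28 ⊕ 28 = 0
The nim-sum is already 0, so every move leaves a nonzero nim-sum — there are no winning moves.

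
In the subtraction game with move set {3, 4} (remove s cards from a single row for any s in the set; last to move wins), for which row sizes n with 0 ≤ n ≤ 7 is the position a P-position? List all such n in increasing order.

Build the Grundy sequence with g(k) = mex{g(k−s) : s ∈ {3, 4}, s ≤ k}:
k:     0  1  2  3  4  5  6  7
g(k):  0  0  0  1  1  1  2  0
The P-positions (g = 0) in 0..7 are 0, 1, 2, 7.

0, 1, 2, 7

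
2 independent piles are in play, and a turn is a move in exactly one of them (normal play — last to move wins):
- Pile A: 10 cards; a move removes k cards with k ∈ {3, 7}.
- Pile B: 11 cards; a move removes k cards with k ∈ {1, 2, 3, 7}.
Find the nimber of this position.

For pile A, compute g(0), g(1), … with moves {3, 7}:
k:     0  1  2  3  4  5  6  7  8  9 10
g(k):  0  0  0  1  1  1  0  2  2  1  0
So g(10) = 0.
Build the Grundy sequence for pile B with g(k) = mex{g(k−s) : s ∈ {1, 2, 3, 7}, s ≤ k}:
k:     0  1  2  3  4  5  6  7  8  9 10 11
g(k):  0  1  2  3  0  1  2  3  0  1  2  3
So g(11) = 3.
By the Sprague-Grundy theorem, the Grundy value of a sum of independent games is the XOR of the component values.
Combined value = 0 XOR 3 = 3.

3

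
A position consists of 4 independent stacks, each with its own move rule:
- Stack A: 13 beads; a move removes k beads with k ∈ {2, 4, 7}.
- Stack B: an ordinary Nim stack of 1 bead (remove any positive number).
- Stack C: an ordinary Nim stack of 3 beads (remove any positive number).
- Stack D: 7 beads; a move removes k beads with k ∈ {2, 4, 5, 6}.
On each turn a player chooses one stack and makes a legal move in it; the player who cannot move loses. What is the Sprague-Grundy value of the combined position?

Grundy values for stack A (subtraction set {2, 4, 7}):
k:     0  1  2  3  4  5  6  7  8  9 10 11 12 13
g(k):  0  0  1  1  2  2  0  3  1  0  2  1  0  2
So g(13) = 2.
Stack B is a plain Nim stack of size 1, so its Grundy value is 1.
Stack C is a plain Nim stack of size 3, so its Grundy value is 3.
For stack D, compute g(0), g(1), … with moves {2, 4, 5, 6}:
k:     0  1  2  3  4  5  6  7
g(k):  0  0  1  1  2  2  3  3
So g(7) = 3.
The value of a disjunctive sum is the nim-sum of the parts.
Combined value = 2 ⊕ 1 ⊕ 3 ⊕ 3 = 3.

3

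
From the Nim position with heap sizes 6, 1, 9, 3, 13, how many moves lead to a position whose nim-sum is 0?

0

Nim-sum: 6 ⊕ 1 ⊕ 9 ⊕ 3 ⊕ 13 = 0.
The nim-sum is already 0, so every move leaves a nonzero nim-sum — there are no winning moves.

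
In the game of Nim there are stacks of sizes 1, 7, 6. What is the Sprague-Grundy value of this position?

Nim-sum: 1 ^ 7 ^ 6 = 0.

0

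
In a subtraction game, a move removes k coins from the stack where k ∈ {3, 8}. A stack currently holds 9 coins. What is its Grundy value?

1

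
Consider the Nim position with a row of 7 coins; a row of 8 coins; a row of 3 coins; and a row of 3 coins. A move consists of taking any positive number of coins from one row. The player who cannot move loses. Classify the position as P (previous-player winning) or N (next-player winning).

N-position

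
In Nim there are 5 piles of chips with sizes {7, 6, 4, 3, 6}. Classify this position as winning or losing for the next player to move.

Losing position

Nim-sum: 7 ^ 6 ^ 4 ^ 3 ^ 6 = 0.
The nim-sum is 0, so this is a P-position: the player to move is in a losing position under optimal play.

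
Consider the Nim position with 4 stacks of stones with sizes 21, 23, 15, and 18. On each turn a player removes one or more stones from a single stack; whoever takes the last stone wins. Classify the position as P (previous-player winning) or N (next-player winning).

Compute the nim-sum pairwise:
21 XOR 23 = 2
2 XOR 15 = 13
13 XOR 18 = 31
The nim-sum is 31 ≠ 0, so this is an N-position: the player to move can win.

N-position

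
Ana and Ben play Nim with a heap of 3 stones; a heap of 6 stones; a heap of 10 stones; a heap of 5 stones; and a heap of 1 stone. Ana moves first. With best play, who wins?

Nim-sum: 3 XOR 6 XOR 10 XOR 5 XOR 1 = 11.
The nim-sum is 11 ≠ 0, so this is an N-position: the player to move can win; Ana has a winning move.

Ana wins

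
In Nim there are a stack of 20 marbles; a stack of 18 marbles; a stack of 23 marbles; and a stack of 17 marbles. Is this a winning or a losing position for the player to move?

Bitwise XOR of the heap sizes:
  10100  (20)
  10010  (18)
  10111  (23)
  10001  (17)
  -----
  00000  (0)
The nim-sum is 0, so this is a P-position: the player to move is in a losing position under optimal play.

Losing position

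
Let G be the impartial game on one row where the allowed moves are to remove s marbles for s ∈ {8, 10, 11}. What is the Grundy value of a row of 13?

Build the Grundy sequence with g(k) = mex{g(k−s) : s ∈ {8, 10, 11}, s ≤ k}:
g(0) = mex{} = 0
g(1) = mex{} = 0
g(2) = mex{} = 0
g(3) = mex{} = 0
g(4) = mex{} = 0
g(5) = mex{} = 0
g(6) = mex{} = 0
g(7) = mex{} = 0
g(8) = mex{0} = 1
g(9) = mex{0} = 1
g(10) = mex{0} = 1
g(11) = mex{0} = 1
g(12) = mex{0} = 1
g(13) = mex{0} = 1
So g(13) = 1.

1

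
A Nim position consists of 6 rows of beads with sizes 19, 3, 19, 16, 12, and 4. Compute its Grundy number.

27

In binary:
  10011  (19)
  00011  (3)
  10011  (19)
  10000  (16)
  01100  (12)
  00100  (4)
  -----
  11011  (27)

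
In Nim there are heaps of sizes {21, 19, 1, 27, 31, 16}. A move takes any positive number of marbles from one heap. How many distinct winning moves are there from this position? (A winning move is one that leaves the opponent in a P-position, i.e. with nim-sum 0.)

5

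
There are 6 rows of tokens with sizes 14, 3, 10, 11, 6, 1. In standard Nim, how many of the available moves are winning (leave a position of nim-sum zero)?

3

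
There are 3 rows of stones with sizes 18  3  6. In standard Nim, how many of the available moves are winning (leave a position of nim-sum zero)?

Nim-sum: 18 ^ 3 ^ 6 = 23.
The overall nim-sum is X = 23. A row of size p has a winning move iff p XOR X < p (reduce it to p XOR X).
  18: 18 XOR 23 = 5 < 18 — winning move (to 5).
  3: 3 XOR 23 = 20 ≥ 3 — no move.
  6: 6 XOR 23 = 17 ≥ 6 — no move.
That gives 1 winning move.

1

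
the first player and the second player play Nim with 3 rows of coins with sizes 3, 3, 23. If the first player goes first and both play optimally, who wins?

the first player wins

Compute the nim-sum pairwise:
3 XOR 3 = 0
0 XOR 23 = 23
The nim-sum is 23 ≠ 0, so this is an N-position: the player to move can win; the first player has a winning move.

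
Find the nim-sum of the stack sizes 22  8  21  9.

Nim-sum: 22 ⊕ 8 ⊕ 21 ⊕ 9 = 2.

2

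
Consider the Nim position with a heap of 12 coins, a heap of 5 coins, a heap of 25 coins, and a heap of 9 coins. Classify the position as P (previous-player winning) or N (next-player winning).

N-position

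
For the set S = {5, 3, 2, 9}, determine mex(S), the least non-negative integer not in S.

0 is not in the set, so the mex is 0.

0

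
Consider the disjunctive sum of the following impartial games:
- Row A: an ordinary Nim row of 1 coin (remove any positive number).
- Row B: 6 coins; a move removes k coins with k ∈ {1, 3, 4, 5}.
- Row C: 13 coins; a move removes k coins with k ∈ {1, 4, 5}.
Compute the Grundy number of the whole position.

0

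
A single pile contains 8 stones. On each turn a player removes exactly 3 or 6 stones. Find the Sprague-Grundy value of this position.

2

Compute g(0), g(1), … for moves {3, 6}:
k:     0  1  2  3  4  5  6  7  8
g(k):  0  0  0  1  1  1  2  2  2
So g(8) = 2.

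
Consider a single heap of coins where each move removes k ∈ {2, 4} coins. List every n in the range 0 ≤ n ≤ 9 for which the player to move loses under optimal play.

0, 1, 6, 7

Compute g(0), g(1), … for moves {2, 4}:
k:     0  1  2  3  4  5  6  7  8  9
g(k):  0  0  1  1  2  2  0  0  1  1
The P-positions (g = 0) in 0..9 are 0, 1, 6, 7.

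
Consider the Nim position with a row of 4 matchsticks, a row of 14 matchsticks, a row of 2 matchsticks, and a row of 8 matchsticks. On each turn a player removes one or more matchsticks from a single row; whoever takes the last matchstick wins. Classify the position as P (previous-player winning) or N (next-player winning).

P-position

In binary:
  0100  (4)
  1110  (14)
  0010  (2)
  1000  (8)
  ----
  0000  (0)
The nim-sum is 0, so this is a P-position: the player to move is in a losing position under optimal play.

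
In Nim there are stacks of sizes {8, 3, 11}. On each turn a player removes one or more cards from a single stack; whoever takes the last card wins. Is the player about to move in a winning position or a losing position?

Losing position

Nim-sum: 8 ^ 3 ^ 11 = 0.
The nim-sum is 0, so this is a P-position: the player to move is in a losing position under optimal play.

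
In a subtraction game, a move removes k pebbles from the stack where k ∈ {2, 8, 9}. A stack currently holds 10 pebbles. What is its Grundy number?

3

Grundy values for subtraction set {2, 8, 9}:
g(0) = mex{} = 0
g(1) = mex{} = 0
g(2) = mex{0} = 1
g(3) = mex{0} = 1
g(4) = mex{1} = 0
g(5) = mex{1} = 0
g(6) = mex{0} = 1
g(7) = mex{0} = 1
g(8) = mex{0,1} = 2
g(9) = mex{0,1} = 2
g(10) = mex{0,1,2} = 3
So g(10) = 3.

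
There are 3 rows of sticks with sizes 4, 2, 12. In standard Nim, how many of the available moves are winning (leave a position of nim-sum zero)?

1

In binary:
  0100  (4)
  0010  (2)
  1100  (12)
  ----
  1010  (10)
The overall nim-sum is X = 10. A row of size p has a winning move iff p XOR X < p (reduce it to p XOR X).
  4: 4 XOR 10 = 14 ≥ 4 — no move.
  2: 2 XOR 10 = 8 ≥ 2 — no move.
  12: 12 XOR 10 = 6 < 12 — winning move (to 6).
That gives 1 winning move.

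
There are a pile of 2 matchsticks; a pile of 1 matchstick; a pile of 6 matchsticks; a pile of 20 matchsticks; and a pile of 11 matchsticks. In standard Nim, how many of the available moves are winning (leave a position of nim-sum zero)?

In binary:
  00010  (2)
  00001  (1)
  00110  (6)
  10100  (20)
  01011  (11)
  -----
  11010  (26)
The overall nim-sum is X = 26. A pile of size p has a winning move iff p XOR X < p (reduce it to p XOR X).
  2: 2 XOR 26 = 24 ≥ 2 — no move.
  1: 1 XOR 26 = 27 ≥ 1 — no move.
  6: 6 XOR 26 = 28 ≥ 6 — no move.
  20: 20 XOR 26 = 14 < 20 — winning move (to 14).
  11: 11 XOR 26 = 17 ≥ 11 — no move.
That gives 1 winning move.

1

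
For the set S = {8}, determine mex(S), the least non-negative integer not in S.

0

0 is not in the set, so the mex is 0.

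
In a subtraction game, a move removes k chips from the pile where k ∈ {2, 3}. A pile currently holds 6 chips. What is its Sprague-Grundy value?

0

Grundy values for subtraction set {2, 3}:
k:     0  1  2  3  4  5  6
g(k):  0  0  1  1  2  0  0
So g(6) = 0.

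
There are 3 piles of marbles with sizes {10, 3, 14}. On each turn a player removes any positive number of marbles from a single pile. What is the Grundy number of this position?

7

Compute the nim-sum pairwise:
10 ⊕ 3 = 9
9 ⊕ 14 = 7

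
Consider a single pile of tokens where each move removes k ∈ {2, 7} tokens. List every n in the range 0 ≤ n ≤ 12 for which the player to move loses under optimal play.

0, 1, 4, 5, 9, 10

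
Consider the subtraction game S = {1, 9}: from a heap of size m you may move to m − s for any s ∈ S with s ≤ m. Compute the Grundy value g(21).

1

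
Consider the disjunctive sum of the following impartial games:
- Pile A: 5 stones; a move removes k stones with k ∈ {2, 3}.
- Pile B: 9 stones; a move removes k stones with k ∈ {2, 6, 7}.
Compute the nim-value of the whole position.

0

Build the Grundy sequence for pile A with g(k) = mex{g(k−s) : s ∈ {2, 3}, s ≤ k}:
k:     0  1  2  3  4  5
g(k):  0  0  1  1  2  0
So g(5) = 0.
Build the Grundy sequence for pile B with g(k) = mex{g(k−s) : s ∈ {2, 6, 7}, s ≤ k}:
k:     0  1  2  3  4  5  6  7  8  9
g(k):  0  0  1  1  0  0  1  1  2  0
So g(9) = 0.
The value of a disjunctive sum is the nim-sum of the parts.
Combined value = 0 XOR 0 = 0.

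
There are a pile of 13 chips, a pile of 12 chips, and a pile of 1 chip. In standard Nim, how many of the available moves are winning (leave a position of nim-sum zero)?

0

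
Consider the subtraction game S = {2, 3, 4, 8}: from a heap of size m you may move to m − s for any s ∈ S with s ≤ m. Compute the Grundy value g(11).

2

Compute g(0), g(1), … for moves {2, 3, 4, 8}:
g(0) = mex{} = 0
g(1) = mex{} = 0
g(2) = mex{0} = 1
g(3) = mex{0} = 1
g(4) = mex{0,1} = 2
g(5) = mex{0,1} = 2
g(6) = mex{1,2} = 0
g(7) = mex{1,2} = 0
g(8) = mex{0,2} = 1
g(9) = mex{0,2} = 1
g(10) = mex{0,1} = 2
g(11) = mex{0,1} = 2
So g(11) = 2.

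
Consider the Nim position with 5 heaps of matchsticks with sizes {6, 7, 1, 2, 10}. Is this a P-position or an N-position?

N-position

Nim-sum: 6 XOR 7 XOR 1 XOR 2 XOR 10 = 8.
The nim-sum is 8 ≠ 0, so this is an N-position: the player to move can win.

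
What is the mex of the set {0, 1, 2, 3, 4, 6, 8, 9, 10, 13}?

5

The values 0, 1, 2, 3, 4 are all present; 5 is the first non-negative integer missing from the set.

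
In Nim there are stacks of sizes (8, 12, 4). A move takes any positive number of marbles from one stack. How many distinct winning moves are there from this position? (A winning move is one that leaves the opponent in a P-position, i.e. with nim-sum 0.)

0

Compute the nim-sum pairwise:
8 ⊕ 12 = 4
4 ⊕ 4 = 0
The nim-sum is already 0, so every move leaves a nonzero nim-sum — there are no winning moves.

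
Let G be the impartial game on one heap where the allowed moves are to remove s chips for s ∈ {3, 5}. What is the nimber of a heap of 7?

2

Grundy values for subtraction set {3, 5}:
g(0) = mex{} = 0
g(1) = mex{} = 0
g(2) = mex{} = 0
g(3) = mex{0} = 1
g(4) = mex{0} = 1
g(5) = mex{0} = 1
g(6) = mex{0,1} = 2
g(7) = mex{0,1} = 2
So g(7) = 2.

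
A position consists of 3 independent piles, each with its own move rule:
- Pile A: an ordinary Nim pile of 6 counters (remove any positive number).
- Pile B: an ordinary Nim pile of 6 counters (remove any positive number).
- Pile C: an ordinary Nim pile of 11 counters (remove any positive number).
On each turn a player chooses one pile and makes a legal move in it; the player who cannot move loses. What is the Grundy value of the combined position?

11

Pile A is a plain Nim pile of size 6, so its Grundy value is 6.
Pile B is a plain Nim pile of size 6, so its Grundy value is 6.
Pile C is a plain Nim pile of size 11, so its Grundy value is 11.
By the Sprague-Grundy theorem, the Grundy value of a sum of independent games is the XOR of the component values.
Combined value = 6 XOR 6 XOR 11 = 11.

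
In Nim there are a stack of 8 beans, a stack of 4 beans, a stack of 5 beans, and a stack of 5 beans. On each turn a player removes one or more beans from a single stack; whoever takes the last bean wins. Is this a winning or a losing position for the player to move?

Compute the nim-sum pairwise:
8 ⊕ 4 = 12
12 ⊕ 5 = 9
9 ⊕ 5 = 12
The nim-sum is 12 ≠ 0, so this is an N-position: the player to move can win.

Winning position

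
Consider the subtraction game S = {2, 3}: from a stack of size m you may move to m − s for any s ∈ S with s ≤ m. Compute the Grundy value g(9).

2

Build the Grundy sequence with g(k) = mex{g(k−s) : s ∈ {2, 3}, s ≤ k}:
k:     0  1  2  3  4  5  6  7  8  9
g(k):  0  0  1  1  2  0  0  1  1  2
So g(9) = 2.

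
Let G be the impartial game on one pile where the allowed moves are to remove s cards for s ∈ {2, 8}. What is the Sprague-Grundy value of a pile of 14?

Grundy values for subtraction set {2, 8}:
g(0) = mex{} = 0
g(1) = mex{} = 0
g(2) = mex{0} = 1
g(3) = mex{0} = 1
g(4) = mex{1} = 0
g(5) = mex{1} = 0
g(6) = mex{0} = 1
g(7) = mex{0} = 1
g(8) = mex{0,1} = 2
g(9) = mex{0,1} = 2
g(10) = mex{1,2} = 0
g(11) = mex{1,2} = 0
g(12) = mex{0} = 1
g(13) = mex{0} = 1
g(14) = mex{1} = 0
So g(14) = 0.

0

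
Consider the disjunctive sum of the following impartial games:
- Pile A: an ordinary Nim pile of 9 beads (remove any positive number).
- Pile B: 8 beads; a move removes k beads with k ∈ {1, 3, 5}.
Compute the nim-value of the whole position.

9

Pile A is a plain Nim pile of size 9, so its Grundy value is 9.
Build the Grundy sequence for pile B with g(k) = mex{g(k−s) : s ∈ {1, 3, 5}, s ≤ k}:
g(0) = mex{} = 0
g(1) = mex{0} = 1
g(2) = mex{1} = 0
g(3) = mex{0} = 1
g(4) = mex{1} = 0
g(5) = mex{0} = 1
g(6) = mex{1} = 0
g(7) = mex{0} = 1
g(8) = mex{1} = 0
So g(8) = 0.
The value of a disjunctive sum is the nim-sum of the parts.
Combined value = 9 XOR 0 = 9.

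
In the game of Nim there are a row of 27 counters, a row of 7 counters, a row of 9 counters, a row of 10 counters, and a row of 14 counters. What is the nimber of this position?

Compute the nim-sum pairwise:
27 XOR 7 = 28
28 XOR 9 = 21
21 XOR 10 = 31
31 XOR 14 = 17

17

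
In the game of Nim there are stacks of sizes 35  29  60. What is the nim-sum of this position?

Write each in binary and XOR column by column:
  100011  (35)
  011101  (29)
  111100  (60)
  ------
  000010  (2)

2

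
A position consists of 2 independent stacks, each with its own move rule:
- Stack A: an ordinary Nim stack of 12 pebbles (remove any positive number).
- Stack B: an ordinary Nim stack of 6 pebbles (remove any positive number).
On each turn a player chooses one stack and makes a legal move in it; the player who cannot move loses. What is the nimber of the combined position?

Stack A is a plain Nim stack of size 12, so its Grundy value is 12.
Stack B is a plain Nim stack of size 6, so its Grundy value is 6.
By the Sprague-Grundy theorem, the Grundy value of a sum of independent games is the XOR of the component values.
Combined value = 12 ⊕ 6 = 10.

10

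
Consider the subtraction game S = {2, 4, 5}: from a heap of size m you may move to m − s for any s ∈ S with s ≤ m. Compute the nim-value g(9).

1

Grundy values for subtraction set {2, 4, 5}:
k:     0  1  2  3  4  5  6  7  8  9
g(k):  0  0  1  1  2  2  3  0  0  1
So g(9) = 1.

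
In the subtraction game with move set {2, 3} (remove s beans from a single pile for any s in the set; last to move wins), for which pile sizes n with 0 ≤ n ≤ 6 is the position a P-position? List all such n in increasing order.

0, 1, 5, 6

Grundy values for subtraction set {2, 3}:
k:     0  1  2  3  4  5  6
g(k):  0  0  1  1  2  0  0
The P-positions (g = 0) in 0..6 are 0, 1, 5, 6.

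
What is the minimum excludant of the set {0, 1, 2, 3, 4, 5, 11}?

The values 0, 1, 2, 3, 4, 5 are all present; 6 is the first non-negative integer missing from the set.

6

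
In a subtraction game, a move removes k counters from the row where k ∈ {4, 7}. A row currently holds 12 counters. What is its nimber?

0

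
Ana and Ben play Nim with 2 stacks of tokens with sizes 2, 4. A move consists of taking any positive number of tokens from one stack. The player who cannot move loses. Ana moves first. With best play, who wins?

Ana wins

Compute the nim-sum pairwise:
2 XOR 4 = 6
The nim-sum is 6 ≠ 0, so this is an N-position: the player to move can win; Ana has a winning move.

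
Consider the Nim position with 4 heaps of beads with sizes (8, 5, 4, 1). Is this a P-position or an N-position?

N-position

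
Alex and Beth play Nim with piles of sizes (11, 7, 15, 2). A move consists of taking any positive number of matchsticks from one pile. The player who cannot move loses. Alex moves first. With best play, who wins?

Alex wins

Compute the nim-sum pairwise:
11 ⊕ 7 = 12
12 ⊕ 15 = 3
3 ⊕ 2 = 1
The nim-sum is 1 ≠ 0, so this is an N-position: the player to move can win; Alex has a winning move.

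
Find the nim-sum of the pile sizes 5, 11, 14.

0

Nim-sum: 5 ⊕ 11 ⊕ 14 = 0.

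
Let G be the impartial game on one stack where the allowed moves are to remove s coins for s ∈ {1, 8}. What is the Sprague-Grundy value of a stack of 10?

1

Build the Grundy sequence with g(k) = mex{g(k−s) : s ∈ {1, 8}, s ≤ k}:
k:     0  1  2  3  4  5  6  7  8  9 10
g(k):  0  1  0  1  0  1  0  1  2  0  1
So g(10) = 1.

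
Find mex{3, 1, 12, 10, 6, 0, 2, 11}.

4

The values 0, 1, 2, 3 are all present; 4 is the first non-negative integer missing from the set.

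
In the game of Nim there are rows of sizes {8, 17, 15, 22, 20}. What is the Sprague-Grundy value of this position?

Write each in binary and XOR column by column:
  01000  (8)
  10001  (17)
  01111  (15)
  10110  (22)
  10100  (20)
  -----
  10100  (20)

20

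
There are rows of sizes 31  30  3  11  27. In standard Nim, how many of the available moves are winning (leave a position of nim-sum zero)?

3

Compute the nim-sum pairwise:
31 ^ 30 = 1
1 ^ 3 = 2
2 ^ 11 = 9
9 ^ 27 = 18
The overall nim-sum is X = 18. A row of size p has a winning move iff p XOR X < p (reduce it to p XOR X).
  31: 31 XOR 18 = 13 < 31 — winning move (to 13).
  30: 30 XOR 18 = 12 < 30 — winning move (to 12).
  3: 3 XOR 18 = 17 ≥ 3 — no move.
  11: 11 XOR 18 = 25 ≥ 11 — no move.
  27: 27 XOR 18 = 9 < 27 — winning move (to 9).
That gives 3 winning moves.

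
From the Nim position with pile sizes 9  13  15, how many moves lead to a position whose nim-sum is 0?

Write each in binary and XOR column by column:
  1001  (9)
  1101  (13)
  1111  (15)
  ----
  1011  (11)
The overall nim-sum is X = 11. A pile of size p has a winning move iff p XOR X < p (reduce it to p XOR X).
  9: 9 XOR 11 = 2 < 9 — winning move (to 2).
  13: 13 XOR 11 = 6 < 13 — winning move (to 6).
  15: 15 XOR 11 = 4 < 15 — winning move (to 4).
That gives 3 winning moves.

3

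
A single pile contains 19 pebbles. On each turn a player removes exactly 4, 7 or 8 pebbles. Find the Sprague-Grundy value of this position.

Build the Grundy sequence with g(k) = mex{g(k−s) : s ∈ {4, 7, 8}, s ≤ k}:
k:     0  1  2  3  4  5  6  7  8  9 10 11 12 13 14 15 16 17 18 19
g(k):  0  0  0  0  1  1  1  1  2  2  2  2  0  0  0  0  1  1  1  1
So g(19) = 1.

1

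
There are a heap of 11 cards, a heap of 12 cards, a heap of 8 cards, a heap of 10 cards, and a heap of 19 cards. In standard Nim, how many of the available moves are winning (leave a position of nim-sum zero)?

Bitwise XOR of the heap sizes:
  01011  (11)
  01100  (12)
  01000  (8)
  01010  (10)
  10011  (19)
  -----
  10110  (22)
The overall nim-sum is X = 22. A heap of size p has a winning move iff p XOR X < p (reduce it to p XOR X).
  11: 11 XOR 22 = 29 ≥ 11 — no move.
  12: 12 XOR 22 = 26 ≥ 12 — no move.
  8: 8 XOR 22 = 30 ≥ 8 — no move.
  10: 10 XOR 22 = 28 ≥ 10 — no move.
  19: 19 XOR 22 = 5 < 19 — winning move (to 5).
That gives 1 winning move.

1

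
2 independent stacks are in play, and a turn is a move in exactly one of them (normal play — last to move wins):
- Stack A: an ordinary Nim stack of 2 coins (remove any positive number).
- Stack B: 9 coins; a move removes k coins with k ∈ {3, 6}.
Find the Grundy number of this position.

2

Stack A is a plain Nim stack of size 2, so its Grundy value is 2.
Build the Grundy sequence for stack B with g(k) = mex{g(k−s) : s ∈ {3, 6}, s ≤ k}:
g(0) = mex{} = 0
g(1) = mex{} = 0
g(2) = mex{} = 0
g(3) = mex{0} = 1
g(4) = mex{0} = 1
g(5) = mex{0} = 1
g(6) = mex{0,1} = 2
g(7) = mex{0,1} = 2
g(8) = mex{0,1} = 2
g(9) = mex{1,2} = 0
So g(9) = 0.
The value of a disjunctive sum is the nim-sum of the parts.
Combined value = 2 XOR 0 = 2.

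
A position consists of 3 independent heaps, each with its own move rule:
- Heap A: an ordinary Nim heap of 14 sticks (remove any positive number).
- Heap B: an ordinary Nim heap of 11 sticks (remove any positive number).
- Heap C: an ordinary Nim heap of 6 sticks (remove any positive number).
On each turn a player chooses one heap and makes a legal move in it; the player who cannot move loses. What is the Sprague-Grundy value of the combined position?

Heap A is a plain Nim heap of size 14, so its Grundy value is 14.
Heap B is a plain Nim heap of size 11, so its Grundy value is 11.
Heap C is a plain Nim heap of size 6, so its Grundy value is 6.
By the Sprague-Grundy theorem, the Grundy value of a sum of independent games is the XOR of the component values.
Combined value = 14 ⊕ 11 ⊕ 6 = 3.

3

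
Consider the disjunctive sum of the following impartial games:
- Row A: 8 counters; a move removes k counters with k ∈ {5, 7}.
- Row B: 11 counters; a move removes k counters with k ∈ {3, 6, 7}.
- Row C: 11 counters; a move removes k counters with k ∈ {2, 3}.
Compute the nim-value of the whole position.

Build the Grundy sequence for row A with g(k) = mex{g(k−s) : s ∈ {5, 7}, s ≤ k}:
k:     0  1  2  3  4  5  6  7  8
g(k):  0  0  0  0  0  1  1  1  1
So g(8) = 1.
Grundy values for row B (subtraction set {3, 6, 7}):
g(0) = mex{} = 0
g(1) = mex{} = 0
g(2) = mex{} = 0
g(3) = mex{0} = 1
g(4) = mex{0} = 1
g(5) = mex{0} = 1
g(6) = mex{0,1} = 2
g(7) = mex{0,1} = 2
g(8) = mex{0,1} = 2
g(9) = mex{0,1,2} = 3
g(10) = mex{1,2} = 0
g(11) = mex{1,2} = 0
So g(11) = 0.
For row C, compute g(0), g(1), … with moves {2, 3}:
k:     0  1  2  3  4  5  6  7  8  9 10 11
g(k):  0  0  1  1  2  0  0  1  1  2  0  0
So g(11) = 0.
The value of a disjunctive sum is the nim-sum of the parts.
Combined value = 1 ⊕ 0 ⊕ 0 = 1.

1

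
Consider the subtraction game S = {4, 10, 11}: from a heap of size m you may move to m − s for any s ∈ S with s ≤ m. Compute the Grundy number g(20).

1

Grundy values for subtraction set {4, 10, 11}:
k:     0  1  2  3  4  5  6  7  8  9 10 11 12 13 14 15 16 17 18 19 20
g(k):  0  0  0  0  1  1  1  1  0  0  2  2  1  1  3  0  0  0  2  1  1
So g(20) = 1.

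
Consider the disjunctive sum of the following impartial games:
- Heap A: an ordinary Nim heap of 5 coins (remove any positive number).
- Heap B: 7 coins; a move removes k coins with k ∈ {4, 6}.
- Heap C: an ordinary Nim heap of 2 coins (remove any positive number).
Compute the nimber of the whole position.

6

Heap A is a plain Nim heap of size 5, so its Grundy value is 5.
Build the Grundy sequence for heap B with g(k) = mex{g(k−s) : s ∈ {4, 6}, s ≤ k}:
g(0) = mex{} = 0
g(1) = mex{} = 0
g(2) = mex{} = 0
g(3) = mex{} = 0
g(4) = mex{0} = 1
g(5) = mex{0} = 1
g(6) = mex{0} = 1
g(7) = mex{0} = 1
So g(7) = 1.
Heap C is a plain Nim heap of size 2, so its Grundy value is 2.
By the Sprague-Grundy theorem, the Grundy value of a sum of independent games is the XOR of the component values.
Combined value = 5 ⊕ 1 ⊕ 2 = 6.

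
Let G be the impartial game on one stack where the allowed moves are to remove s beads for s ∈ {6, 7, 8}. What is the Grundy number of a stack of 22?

Grundy values for subtraction set {6, 7, 8}:
k:     0  1  2  3  4  5  6  7  8  9 10 11 12 13 14 15 16 17 18 19 20 21 22
g(k):  0  0  0  0  0  0  1  1  1  1  1  1  2  2  0  0  0  0  0  0  1  1  1
So g(22) = 1.

1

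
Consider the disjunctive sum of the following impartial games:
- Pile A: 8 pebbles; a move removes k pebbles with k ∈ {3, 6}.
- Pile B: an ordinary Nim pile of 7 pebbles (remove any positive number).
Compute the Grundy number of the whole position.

For pile A, compute g(0), g(1), … with moves {3, 6}:
k:     0  1  2  3  4  5  6  7  8
g(k):  0  0  0  1  1  1  2  2  2
So g(8) = 2.
Pile B is a plain Nim pile of size 7, so its Grundy value is 7.
By the Sprague-Grundy theorem, the Grundy value of a sum of independent games is the XOR of the component values.
Combined value = 2 XOR 7 = 5.

5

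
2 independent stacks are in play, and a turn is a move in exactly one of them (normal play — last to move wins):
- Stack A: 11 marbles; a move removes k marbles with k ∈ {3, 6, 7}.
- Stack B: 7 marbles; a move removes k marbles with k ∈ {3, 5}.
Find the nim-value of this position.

Build the Grundy sequence for stack A with g(k) = mex{g(k−s) : s ∈ {3, 6, 7}, s ≤ k}:
g(0) = mex{} = 0
g(1) = mex{} = 0
g(2) = mex{} = 0
g(3) = mex{0} = 1
g(4) = mex{0} = 1
g(5) = mex{0} = 1
g(6) = mex{0,1} = 2
g(7) = mex{0,1} = 2
g(8) = mex{0,1} = 2
g(9) = mex{0,1,2} = 3
g(10) = mex{1,2} = 0
g(11) = mex{1,2} = 0
So g(11) = 0.
Grundy values for stack B (subtraction set {3, 5}):
g(0) = mex{} = 0
g(1) = mex{} = 0
g(2) = mex{} = 0
g(3) = mex{0} = 1
g(4) = mex{0} = 1
g(5) = mex{0} = 1
g(6) = mex{0,1} = 2
g(7) = mex{0,1} = 2
So g(7) = 2.
By the Sprague-Grundy theorem, the Grundy value of a sum of independent games is the XOR of the component values.
Combined value = 0 XOR 2 = 2.

2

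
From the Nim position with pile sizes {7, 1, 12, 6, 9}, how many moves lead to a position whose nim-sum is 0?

3

Bitwise XOR of the heap sizes:
  0111  (7)
  0001  (1)
  1100  (12)
  0110  (6)
  1001  (9)
  ----
  0101  (5)
The overall nim-sum is X = 5. A pile of size p has a winning move iff p XOR X < p (reduce it to p XOR X).
  7: 7 XOR 5 = 2 < 7 — winning move (to 2).
  1: 1 XOR 5 = 4 ≥ 1 — no move.
  12: 12 XOR 5 = 9 < 12 — winning move (to 9).
  6: 6 XOR 5 = 3 < 6 — winning move (to 3).
  9: 9 XOR 5 = 12 ≥ 9 — no move.
That gives 3 winning moves.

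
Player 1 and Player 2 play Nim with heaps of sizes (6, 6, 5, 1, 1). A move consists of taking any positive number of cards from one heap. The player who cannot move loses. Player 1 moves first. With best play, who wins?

Player 1 wins

Nim-sum: 6 XOR 6 XOR 5 XOR 1 XOR 1 = 5.
The nim-sum is 5 ≠ 0, so this is an N-position: the player to move can win; Player 1 has a winning move.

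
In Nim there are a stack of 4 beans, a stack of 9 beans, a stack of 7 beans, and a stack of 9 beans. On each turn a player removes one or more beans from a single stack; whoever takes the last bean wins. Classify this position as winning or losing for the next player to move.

Compute the nim-sum pairwise:
4 ^ 9 = 13
13 ^ 7 = 10
10 ^ 9 = 3
The nim-sum is 3 ≠ 0, so this is an N-position: the player to move can win.

Winning position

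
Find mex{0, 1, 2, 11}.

The values 0, 1, 2 are all present; 3 is the first non-negative integer missing from the set.

3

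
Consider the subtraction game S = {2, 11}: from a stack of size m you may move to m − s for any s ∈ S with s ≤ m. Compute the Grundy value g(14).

0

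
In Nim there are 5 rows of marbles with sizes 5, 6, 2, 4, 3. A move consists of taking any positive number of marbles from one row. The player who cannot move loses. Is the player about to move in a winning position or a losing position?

Winning position

Nim-sum: 5 ⊕ 6 ⊕ 2 ⊕ 4 ⊕ 3 = 6.
The nim-sum is 6 ≠ 0, so this is an N-position: the player to move can win.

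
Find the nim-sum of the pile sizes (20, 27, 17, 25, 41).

Compute the nim-sum pairwise:
20 ^ 27 = 15
15 ^ 17 = 30
30 ^ 25 = 7
7 ^ 41 = 46

46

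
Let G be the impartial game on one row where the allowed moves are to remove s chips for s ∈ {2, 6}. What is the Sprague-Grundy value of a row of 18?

1

Build the Grundy sequence with g(k) = mex{g(k−s) : s ∈ {2, 6}, s ≤ k}:
k:     0  1  2  3  4  5  6  7  8  9 10 11 12 13 14 15 16 17 18
g(k):  0  0  1  1  0  0  1  1  0  0  1  1  0  0  1  1  0  0  1
So g(18) = 1.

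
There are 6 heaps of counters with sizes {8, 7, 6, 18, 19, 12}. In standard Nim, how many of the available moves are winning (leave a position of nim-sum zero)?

3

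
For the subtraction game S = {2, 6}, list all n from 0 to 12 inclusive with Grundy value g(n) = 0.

0, 1, 4, 5, 8, 9, 12

Compute g(0), g(1), … for moves {2, 6}:
k:     0  1  2  3  4  5  6  7  8  9 10 11 12
g(k):  0  0  1  1  0  0  1  1  0  0  1  1  0
The P-positions (g = 0) in 0..12 are 0, 1, 4, 5, 8, 9, 12.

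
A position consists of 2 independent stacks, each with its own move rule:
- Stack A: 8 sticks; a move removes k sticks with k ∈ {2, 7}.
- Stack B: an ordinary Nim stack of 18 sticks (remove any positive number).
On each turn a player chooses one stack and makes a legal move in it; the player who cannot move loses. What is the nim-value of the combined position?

16

Build the Grundy sequence for stack A with g(k) = mex{g(k−s) : s ∈ {2, 7}, s ≤ k}:
g(0) = mex{} = 0
g(1) = mex{} = 0
g(2) = mex{0} = 1
g(3) = mex{0} = 1
g(4) = mex{1} = 0
g(5) = mex{1} = 0
g(6) = mex{0} = 1
g(7) = mex{0} = 1
g(8) = mex{0,1} = 2
So g(8) = 2.
Stack B is a plain Nim stack of size 18, so its Grundy value is 18.
The value of a disjunctive sum is the nim-sum of the parts.
Combined value = 2 XOR 18 = 16.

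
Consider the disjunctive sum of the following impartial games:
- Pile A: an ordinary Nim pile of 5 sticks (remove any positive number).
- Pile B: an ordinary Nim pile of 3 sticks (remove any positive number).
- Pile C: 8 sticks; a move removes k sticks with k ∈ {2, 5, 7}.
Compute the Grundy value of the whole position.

Pile A is a plain Nim pile of size 5, so its Grundy value is 5.
Pile B is a plain Nim pile of size 3, so its Grundy value is 3.
Grundy values for pile C (subtraction set {2, 5, 7}):
g(0) = mex{} = 0
g(1) = mex{} = 0
g(2) = mex{0} = 1
g(3) = mex{0} = 1
g(4) = mex{1} = 0
g(5) = mex{0,1} = 2
g(6) = mex{0} = 1
g(7) = mex{0,1,2} = 3
g(8) = mex{0,1} = 2
So g(8) = 2.
The value of a disjunctive sum is the nim-sum of the parts.
Combined value = 5 ⊕ 3 ⊕ 2 = 4.

4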